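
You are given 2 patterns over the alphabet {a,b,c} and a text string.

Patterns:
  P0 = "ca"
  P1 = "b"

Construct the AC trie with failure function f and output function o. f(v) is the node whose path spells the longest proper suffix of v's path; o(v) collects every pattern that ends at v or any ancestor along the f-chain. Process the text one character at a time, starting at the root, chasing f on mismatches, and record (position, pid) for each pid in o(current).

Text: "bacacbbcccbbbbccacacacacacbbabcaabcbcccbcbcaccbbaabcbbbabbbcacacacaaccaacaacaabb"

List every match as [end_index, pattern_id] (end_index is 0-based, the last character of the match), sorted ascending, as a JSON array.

Build:
Trie nodes:
  0='ε' goto b→3 c→1
  1='c' goto a→2
  2='ca' goto ·  [P0 ends]
  3='b' goto ·  [P1 ends]

Failure links (BFS by depth):
  fail(1) 'c': from fail(0)=0 chase 'c': 0 ⇒ 0;  out=∅∪out(0)=∅
  fail(3) 'b': from fail(0)=0 chase 'b': 0 ⇒ 0;  out={1}∪out(0)={1}
  fail(2) 'ca': from fail(1)=0 chase 'a': 0 ⇒ 0;  out={0}∪out(0)={0}

Run:
[0] read 'b'  n0⇒n3  ** P1@[0:0]
[1] read 'a'  n3⇒n0 ·f
[2] read 'c'  n0⇒n1
[3] read 'a'  n1⇒n2  ** P0@[2:3]
[4] read 'c'  n2⇒n1 ·f
[5] read 'b'  n1⇒n3 ·f  ** P1@[5:5]
[6] read 'b'  n3⇒n3 ·f  ** P1@[6:6]
[7] read 'c'  n3⇒n1 ·f
[8] read 'c'  n1⇒n1 ·f
[9] read 'c'  n1⇒n1 ·f
[10] read 'b'  n1⇒n3 ·f  ** P1@[10:10]
[11] read 'b'  n3⇒n3 ·f  ** P1@[11:11]
[12] read 'b'  n3⇒n3 ·f  ** P1@[12:12]
[13] read 'b'  n3⇒n3 ·f  ** P1@[13:13]
[14] read 'c'  n3⇒n1 ·f
[15] read 'c'  n1⇒n1 ·f
[16] read 'a'  n1⇒n2  ** P0@[15:16]
[17] read 'c'  n2⇒n1 ·f
[18] read 'a'  n1⇒n2  ** P0@[17:18]
[19] read 'c'  n2⇒n1 ·f
[20] read 'a'  n1⇒n2  ** P0@[19:20]
[21] read 'c'  n2⇒n1 ·f
[22] read 'a'  n1⇒n2  ** P0@[21:22]
[23] read 'c'  n2⇒n1 ·f
[24] read 'a'  n1⇒n2  ** P0@[23:24]
[25] read 'c'  n2⇒n1 ·f
[26] read 'b'  n1⇒n3 ·f  ** P1@[26:26]
[27] read 'b'  n3⇒n3 ·f  ** P1@[27:27]
[28] read 'a'  n3⇒n0 ·f
[29] read 'b'  n0⇒n3  ** P1@[29:29]
[30] read 'c'  n3⇒n1 ·f
[31] read 'a'  n1⇒n2  ** P0@[30:31]
[32] read 'a'  n2⇒n0 ·f
[33] read 'b'  n0⇒n3  ** P1@[33:33]
[34] read 'c'  n3⇒n1 ·f
[35] read 'b'  n1⇒n3 ·f  ** P1@[35:35]
[36] read 'c'  n3⇒n1 ·f
[37] read 'c'  n1⇒n1 ·f
[38] read 'c'  n1⇒n1 ·f
[39] read 'b'  n1⇒n3 ·f  ** P1@[39:39]
[40] read 'c'  n3⇒n1 ·f
[41] read 'b'  n1⇒n3 ·f  ** P1@[41:41]
[42] read 'c'  n3⇒n1 ·f
[43] read 'a'  n1⇒n2  ** P0@[42:43]
[44] read 'c'  n2⇒n1 ·f
[45] read 'c'  n1⇒n1 ·f
[46] read 'b'  n1⇒n3 ·f  ** P1@[46:46]
[47] read 'b'  n3⇒n3 ·f  ** P1@[47:47]
[48] read 'a'  n3⇒n0 ·f
[49] read 'a'  n0⇒n0
[50] read 'b'  n0⇒n3  ** P1@[50:50]
[51] read 'c'  n3⇒n1 ·f
[52] read 'b'  n1⇒n3 ·f  ** P1@[52:52]
[53] read 'b'  n3⇒n3 ·f  ** P1@[53:53]
[54] read 'b'  n3⇒n3 ·f  ** P1@[54:54]
[55] read 'a'  n3⇒n0 ·f
[56] read 'b'  n0⇒n3  ** P1@[56:56]
[57] read 'b'  n3⇒n3 ·f  ** P1@[57:57]
[58] read 'b'  n3⇒n3 ·f  ** P1@[58:58]
[59] read 'c'  n3⇒n1 ·f
[60] read 'a'  n1⇒n2  ** P0@[59:60]
[61] read 'c'  n2⇒n1 ·f
[62] read 'a'  n1⇒n2  ** P0@[61:62]
[63] read 'c'  n2⇒n1 ·f
[64] read 'a'  n1⇒n2  ** P0@[63:64]
[65] read 'c'  n2⇒n1 ·f
[66] read 'a'  n1⇒n2  ** P0@[65:66]
[67] read 'a'  n2⇒n0 ·f
[68] read 'c'  n0⇒n1
[69] read 'c'  n1⇒n1 ·f
[70] read 'a'  n1⇒n2  ** P0@[69:70]
[71] read 'a'  n2⇒n0 ·f
[72] read 'c'  n0⇒n1
[73] read 'a'  n1⇒n2  ** P0@[72:73]
[74] read 'a'  n2⇒n0 ·f
[75] read 'c'  n0⇒n1
[76] read 'a'  n1⇒n2  ** P0@[75:76]
[77] read 'a'  n2⇒n0 ·f
[78] read 'b'  n0⇒n3  ** P1@[78:78]
[79] read 'b'  n3⇒n3 ·f  ** P1@[79:79]

Matches: [[0,1],[3,0],[5,1],[6,1],[10,1],[11,1],[12,1],[13,1],[16,0],[18,0],[20,0],[22,0],[24,0],[26,1],[27,1],[29,1],[31,0],[33,1],[35,1],[39,1],[41,1],[43,0],[46,1],[47,1],[50,1],[52,1],[53,1],[54,1],[56,1],[57,1],[58,1],[60,0],[62,0],[64,0],[66,0],[70,0],[73,0],[76,0],[78,1],[79,1]]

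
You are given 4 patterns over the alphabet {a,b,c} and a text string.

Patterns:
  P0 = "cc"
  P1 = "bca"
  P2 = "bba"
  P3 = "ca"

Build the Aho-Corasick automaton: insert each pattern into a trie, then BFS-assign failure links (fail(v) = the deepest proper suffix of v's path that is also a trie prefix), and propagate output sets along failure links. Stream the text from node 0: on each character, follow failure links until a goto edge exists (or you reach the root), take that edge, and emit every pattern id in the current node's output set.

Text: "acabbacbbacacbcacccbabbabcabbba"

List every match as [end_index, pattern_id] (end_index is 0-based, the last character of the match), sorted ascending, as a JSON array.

Build:
Trie (insert patterns):
  n0 'ε': b→3 c→1
  n1 'c': a→8 c→2
  n2 'cc': ·  ←P0
  n3 'b': b→6 c→4
  n4 'bc': a→5
  n5 'bca': ·  ←P1
  n6 'bb': a→7
  n7 'bba': ·  ←P2
  n8 'ca': ·  ←P3

Failure links (BFS by depth):
  n1('c'): parent n0 fail=0; on 'c' 0 → fail=0;  out ∅∪∅=∅
  n3('b'): parent n0 fail=0; on 'b' 0 → fail=0;  out ∅∪∅=∅
  n2('cc'): parent n1 fail=0; on 'c' 0 → fail=1;  out {0}∪∅={0}
  n4('bc'): parent n3 fail=0; on 'c' 0 → fail=1;  out ∅∪∅=∅
  n6('bb'): parent n3 fail=0; on 'b' 0 → fail=3;  out ∅∪∅=∅
  n8('ca'): parent n1 fail=0; on 'a' 0 → fail=0;  out {3}∪∅={3}
  n5('bca'): parent n4 fail=1; on 'a' 1 → fail=8;  out {1}∪{3}={1,3}
  n7('bba'): parent n6 fail=3; on 'a' 3→0 → fail=0;  out {2}∪∅={2}

Text stream:
[0] read 'a'  n0⇒n0
[1] read 'c'  n0⇒n1
[2] read 'a'  n1⇒n8  ** P3@[1:2]
[3] read 'b'  n8⇒n3 ·f
[4] read 'b'  n3⇒n6
[5] read 'a'  n6⇒n7  ** P2@[3:5]
[6] read 'c'  n7⇒n1 ·f
[7] read 'b'  n1⇒n3 ·f
[8] read 'b'  n3⇒n6
[9] read 'a'  n6⇒n7  ** P2@[7:9]
[10] read 'c'  n7⇒n1 ·f
[11] read 'a'  n1⇒n8  ** P3@[10:11]
[12] read 'c'  n8⇒n1 ·f
[13] read 'b'  n1⇒n3 ·f
[14] read 'c'  n3⇒n4
[15] read 'a'  n4⇒n5  ** P1@[13:15],P3@[14:15]
[16] read 'c'  n5⇒n1 ·f
[17] read 'c'  n1⇒n2  ** P0@[16:17]
[18] read 'c'  n2⇒n2 ·f  ** P0@[17:18]
[19] read 'b'  n2⇒n3 ·f
[20] read 'a'  n3⇒n0 ·f
[21] read 'b'  n0⇒n3
[22] read 'b'  n3⇒n6
[23] read 'a'  n6⇒n7  ** P2@[21:23]
[24] read 'b'  n7⇒n3 ·f
[25] read 'c'  n3⇒n4
[26] read 'a'  n4⇒n5  ** P1@[24:26],P3@[25:26]
[27] read 'b'  n5⇒n3 ·f
[28] read 'b'  n3⇒n6
[29] read 'b'  n6⇒n6 ·f
[30] read 'a'  n6⇒n7  ** P2@[28:30]

All matches (sorted): [[2,3],[5,2],[9,2],[11,3],[15,1],[15,3],[17,0],[18,0],[23,2],[26,1],[26,3],[30,2]]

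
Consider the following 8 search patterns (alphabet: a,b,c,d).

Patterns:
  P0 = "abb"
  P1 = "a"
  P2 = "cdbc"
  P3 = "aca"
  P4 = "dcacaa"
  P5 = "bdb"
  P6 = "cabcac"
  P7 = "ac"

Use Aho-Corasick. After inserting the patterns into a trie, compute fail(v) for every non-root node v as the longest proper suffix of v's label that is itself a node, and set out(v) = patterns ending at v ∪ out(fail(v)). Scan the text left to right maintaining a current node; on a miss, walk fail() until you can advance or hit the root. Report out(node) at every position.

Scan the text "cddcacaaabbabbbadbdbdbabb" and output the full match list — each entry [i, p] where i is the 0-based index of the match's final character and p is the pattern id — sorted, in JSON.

Construct AC machine:
Trie nodes:
  0='ε' goto a→1 b→16 c→4 d→10
  1='a' goto b→2 c→8  ←P1
  2='ab' goto b→3
  3='abb' goto ·  ←P0
  4='c' goto a→19 d→5
  5='cd' goto b→6
  6='cdb' goto c→7
  7='cdbc' goto ·  ←P2
  8='ac' goto a→9  ←P7
  9='aca' goto ·  ←P3
  10='d' goto c→11
  11='dc' goto a→12
  12='dca' goto c→13
  13='dcac' goto a→14
  14='dcaca' goto a→15
  15='dcacaa' goto ·  ←P4
  16='b' goto d→17
  17='bd' goto b→18
  18='bdb' goto ·  ←P5
  19='ca' goto b→20
  20='cab' goto c→21
  21='cabc' goto a→22
  22='cabca' goto c→23
  23='cabcac' goto ·  ←P6

Failure links (BFS by depth):
  n1('a'): parent n0 fail=0; on 'a' 0 → fail=0;  out {1}∪∅={1}
  n4('c'): parent n0 fail=0; on 'c' 0 → fail=0;  out ∅∪∅=∅
  n10('d'): parent n0 fail=0; on 'd' 0 → fail=0;  out ∅∪∅=∅
  n16('b'): parent n0 fail=0; on 'b' 0 → fail=0;  out ∅∪∅=∅
  n2('ab'): parent n1 fail=0; on 'b' 0 → fail=16;  out ∅∪∅=∅
  n5('cd'): parent n4 fail=0; on 'd' 0 → fail=10;  out ∅∪∅=∅
  n8('ac'): parent n1 fail=0; on 'c' 0 → fail=4;  out {7}∪∅={7}
  n11('dc'): parent n10 fail=0; on 'c' 0 → fail=4;  out ∅∪∅=∅
  n17('bd'): parent n16 fail=0; on 'd' 0 → fail=10;  out ∅∪∅=∅
  n19('ca'): parent n4 fail=0; on 'a' 0 → fail=1;  out ∅∪{1}={1}
  n3('abb'): parent n2 fail=16; on 'b' 16→0 → fail=16;  out {0}∪∅={0}
  n6('cdb'): parent n5 fail=10; on 'b' 10→0 → fail=16;  out ∅∪∅=∅
  n9('aca'): parent n8 fail=4; on 'a' 4 → fail=19;  out {3}∪{1}={1,3}
  n12('dca'): parent n11 fail=4; on 'a' 4 → fail=19;  out ∅∪{1}={1}
  n18('bdb'): parent n17 fail=10; on 'b' 10→0 → fail=16;  out {5}∪∅={5}
  n20('cab'): parent n19 fail=1; on 'b' 1 → fail=2;  out ∅∪∅=∅
  n7('cdbc'): parent n6 fail=16; on 'c' 16→0 → fail=4;  out {2}∪∅={2}
  n13('dcac'): parent n12 fail=19; on 'c' 19→1 → fail=8;  out ∅∪{7}={7}
  n21('cabc'): parent n20 fail=2; on 'c' 2→16→0 → fail=4;  out ∅∪∅=∅
  n14('dcaca'): parent n13 fail=8; on 'a' 8 → fail=9;  out ∅∪{1,3}={1,3}
  n22('cabca'): parent n21 fail=4; on 'a' 4 → fail=19;  out ∅∪{1}={1}
  n15('dcacaa'): parent n14 fail=9; on 'a' 9→19→1→0 → fail=1;  out {4}∪{1}={1,4}
  n23('cabcac'): parent n22 fail=19; on 'c' 19→1 → fail=8;  out {6}∪{7}={6,7}

Run:
[0] read 'c'  n0⇒n4
[1] read 'd'  n4⇒n5
[2] read 'd'  n5⇒n10 (fail-walked)
[3] read 'c'  n10⇒n11
[4] read 'a'  n11⇒n12  → match P1@[4:4]
[5] read 'c'  n12⇒n13  → match P7@[4:5]
[6] read 'a'  n13⇒n14  → match P1@[6:6],P3@[4:6]
[7] read 'a'  n14⇒n15  → match P1@[7:7],P4@[2:7]
[8] read 'a'  n15⇒n1 (fail-walked)  → match P1@[8:8]
[9] read 'b'  n1⇒n2
[10] read 'b'  n2⇒n3  → match P0@[8:10]
[11] read 'a'  n3⇒n1 (fail-walked)  → match P1@[11:11]
[12] read 'b'  n1⇒n2
[13] read 'b'  n2⇒n3  → match P0@[11:13]
[14] read 'b'  n3⇒n16 (fail-walked)
[15] read 'a'  n16⇒n1 (fail-walked)  → match P1@[15:15]
[16] read 'd'  n1⇒n10 (fail-walked)
[17] read 'b'  n10⇒n16 (fail-walked)
[18] read 'd'  n16⇒n17
[19] read 'b'  n17⇒n18  → match P5@[17:19]
[20] read 'd'  n18⇒n17 (fail-walked)
[21] read 'b'  n17⇒n18  → match P5@[19:21]
[22] read 'a'  n18⇒n1 (fail-walked)  → match P1@[22:22]
[23] read 'b'  n1⇒n2
[24] read 'b'  n2⇒n3  → match P0@[22:24]

All matches (sorted): [[4,1],[5,7],[6,1],[6,3],[7,1],[7,4],[8,1],[10,0],[11,1],[13,0],[15,1],[19,5],[21,5],[22,1],[24,0]]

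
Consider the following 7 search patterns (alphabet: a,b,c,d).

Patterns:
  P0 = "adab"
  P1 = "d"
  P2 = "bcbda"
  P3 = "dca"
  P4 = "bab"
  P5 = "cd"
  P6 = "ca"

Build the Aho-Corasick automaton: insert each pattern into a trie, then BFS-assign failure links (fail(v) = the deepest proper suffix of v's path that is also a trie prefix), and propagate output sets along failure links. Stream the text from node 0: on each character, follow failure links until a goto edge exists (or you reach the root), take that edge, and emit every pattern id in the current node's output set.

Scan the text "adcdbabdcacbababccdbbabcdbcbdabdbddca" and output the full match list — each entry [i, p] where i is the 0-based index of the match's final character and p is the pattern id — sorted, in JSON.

Build automaton:
Trie nodes:
  n0 'ε': a→1 b→6 c→15 d→5
  n1 'a': d→2
  n2 'ad': a→3
  n3 'ada': b→4
  n4 'adab': ·  [P0 ends]
  n5 'd': c→11  [P1 ends]
  n6 'b': a→13 c→7
  n7 'bc': b→8
  n8 'bcb': d→9
  n9 'bcbd': a→10
  n10 'bcbda': ·  [P2 ends]
  n11 'dc': a→12
  n12 'dca': ·  [P3 ends]
  n13 'ba': b→14
  n14 'bab': ·  [P4 ends]
  n15 'c': a→17 d→16
  n16 'cd': ·  [P5 ends]
  n17 'ca': ·  [P6 ends]

BFS fail/out derivation:
  n1('a'): parent n0 fail=0; on 'a' 0 → fail=0;  out ∅∪∅=∅
  n5('d'): parent n0 fail=0; on 'd' 0 → fail=0;  out {1}∪∅={1}
  n6('b'): parent n0 fail=0; on 'b' 0 → fail=0;  out ∅∪∅=∅
  n15('c'): parent n0 fail=0; on 'c' 0 → fail=0;  out ∅∪∅=∅
  n2('ad'): parent n1 fail=0; on 'd' 0 → fail=5;  out ∅∪{1}={1}
  n7('bc'): parent n6 fail=0; on 'c' 0 → fail=15;  out ∅∪∅=∅
  n11('dc'): parent n5 fail=0; on 'c' 0 → fail=15;  out ∅∪∅=∅
  n13('ba'): parent n6 fail=0; on 'a' 0 → fail=1;  out ∅∪∅=∅
  n16('cd'): parent n15 fail=0; on 'd' 0 → fail=5;  out {5}∪{1}={1,5}
  n17('ca'): parent n15 fail=0; on 'a' 0 → fail=1;  out {6}∪∅={6}
  n3('ada'): parent n2 fail=5; on 'a' 5→0 → fail=1;  out ∅∪∅=∅
  n8('bcb'): parent n7 fail=15; on 'b' 15→0 → fail=6;  out ∅∪∅=∅
  n12('dca'): parent n11 fail=15; on 'a' 15 → fail=17;  out {3}∪{6}={3,6}
  n14('bab'): parent n13 fail=1; on 'b' 1→0 → fail=6;  out {4}∪∅={4}
  n4('adab'): parent n3 fail=1; on 'b' 1→0 → fail=6;  out {0}∪∅={0}
  n9('bcbd'): parent n8 fail=6; on 'd' 6→0 → fail=5;  out ∅∪{1}={1}
  n10('bcbda'): parent n9 fail=5; on 'a' 5→0 → fail=1;  out {2}∪∅={2}

Scan:
i=0 'a': node 0→1
i=1 'd': node 1→2  → match P1@[1:1]
i=2 'c': node 2→11 (fail-walked)
i=3 'd': node 11→16 (fail-walked)  → match P1@[3:3],P5@[2:3]
i=4 'b': node 16→6 (fail-walked)
i=5 'a': node 6→13
i=6 'b': node 13→14  → match P4@[4:6]
i=7 'd': node 14→5 (fail-walked)  → match P1@[7:7]
i=8 'c': node 5→11
i=9 'a': node 11→12  → match P3@[7:9],P6@[8:9]
i=10 'c': node 12→15 (fail-walked)
i=11 'b': node 15→6 (fail-walked)
i=12 'a': node 6→13
i=13 'b': node 13→14  → match P4@[11:13]
i=14 'a': node 14→13 (fail-walked)
i=15 'b': node 13→14  → match P4@[13:15]
i=16 'c': node 14→7 (fail-walked)
i=17 'c': node 7→15 (fail-walked)
i=18 'd': node 15→16  → match P1@[18:18],P5@[17:18]
i=19 'b': node 16→6 (fail-walked)
i=20 'b': node 6→6 (fail-walked)
i=21 'a': node 6→13
i=22 'b': node 13→14  → match P4@[20:22]
i=23 'c': node 14→7 (fail-walked)
i=24 'd': node 7→16 (fail-walked)  → match P1@[24:24],P5@[23:24]
i=25 'b': node 16→6 (fail-walked)
i=26 'c': node 6→7
i=27 'b': node 7→8
i=28 'd': node 8→9  → match P1@[28:28]
i=29 'a': node 9→10  → match P2@[25:29]
i=30 'b': node 10→6 (fail-walked)
i=31 'd': node 6→5 (fail-walked)  → match P1@[31:31]
i=32 'b': node 5→6 (fail-walked)
i=33 'd': node 6→5 (fail-walked)  → match P1@[33:33]
i=34 'd': node 5→5 (fail-walked)  → match P1@[34:34]
i=35 'c': node 5→11
i=36 'a': node 11→12  → match P3@[34:36],P6@[35:36]

Result: [[1,1],[3,1],[3,5],[6,4],[7,1],[9,3],[9,6],[13,4],[15,4],[18,1],[18,5],[22,4],[24,1],[24,5],[28,1],[29,2],[31,1],[33,1],[34,1],[36,3],[36,6]]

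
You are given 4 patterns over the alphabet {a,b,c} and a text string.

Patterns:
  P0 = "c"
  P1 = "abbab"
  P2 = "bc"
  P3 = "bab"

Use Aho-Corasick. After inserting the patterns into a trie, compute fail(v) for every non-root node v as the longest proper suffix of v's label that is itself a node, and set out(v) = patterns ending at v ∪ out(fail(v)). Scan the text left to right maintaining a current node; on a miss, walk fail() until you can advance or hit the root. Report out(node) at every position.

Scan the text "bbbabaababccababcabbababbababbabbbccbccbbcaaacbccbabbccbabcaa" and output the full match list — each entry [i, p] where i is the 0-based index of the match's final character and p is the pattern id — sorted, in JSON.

Build:
Trie (insert patterns):
  n0 'ε': a→2 b→7 c→1
  n1 'c': ·  ←P0
  n2 'a': b→3
  n3 'ab': b→4
  n4 'abb': a→5
  n5 'abba': b→6
  n6 'abbab': ·  ←P1
  n7 'b': a→9 c→8
  n8 'bc': ·  ←P2
  n9 'ba': b→10
  n10 'bab': ·  ←P3

BFS fail/out derivation:
  fail(1) 'c': from fail(0)=0 chase 'c': 0 ⇒ 0;  out={0}∪out(0)={0}
  fail(2) 'a': from fail(0)=0 chase 'a': 0 ⇒ 0;  out=∅∪out(0)=∅
  fail(7) 'b': from fail(0)=0 chase 'b': 0 ⇒ 0;  out=∅∪out(0)=∅
  fail(3) 'ab': from fail(2)=0 chase 'b': 0 ⇒ 7;  out=∅∪out(7)=∅
  fail(8) 'bc': from fail(7)=0 chase 'c': 0 ⇒ 1;  out={2}∪out(1)={0,2}
  fail(9) 'ba': from fail(7)=0 chase 'a': 0 ⇒ 2;  out=∅∪out(2)=∅
  fail(4) 'abb': from fail(3)=7 chase 'b': 7→0 ⇒ 7;  out=∅∪out(7)=∅
  fail(10) 'bab': from fail(9)=2 chase 'b': 2 ⇒ 3;  out={3}∪out(3)={3}
  fail(5) 'abba': from fail(4)=7 chase 'a': 7 ⇒ 9;  out=∅∪out(9)=∅
  fail(6) 'abbab': from fail(5)=9 chase 'b': 9 ⇒ 10;  out={1}∪out(10)={1,3}

Run:
i=0 'b': node 0→7
i=1 'b': node 7→7 (via fail)
i=2 'b': node 7→7 (via fail)
i=3 'a': node 7→9
i=4 'b': node 9→10  → match P3@[2:4]
i=5 'a': node 10→9 (via fail)
i=6 'a': node 9→2 (via fail)
i=7 'b': node 2→3
i=8 'a': node 3→9 (via fail)
i=9 'b': node 9→10  → match P3@[7:9]
i=10 'c': node 10→8 (via fail)  → match P0@[10:10],P2@[9:10]
i=11 'c': node 8→1 (via fail)  → match P0@[11:11]
i=12 'a': node 1→2 (via fail)
i=13 'b': node 2→3
i=14 'a': node 3→9 (via fail)
i=15 'b': node 9→10  → match P3@[13:15]
i=16 'c': node 10→8 (via fail)  → match P0@[16:16],P2@[15:16]
i=17 'a': node 8→2 (via fail)
i=18 'b': node 2→3
i=19 'b': node 3→4
i=20 'a': node 4→5
i=21 'b': node 5→6  → match P1@[17:21],P3@[19:21]
i=22 'a': node 6→9 (via fail)
i=23 'b': node 9→10  → match P3@[21:23]
i=24 'b': node 10→4 (via fail)
i=25 'a': node 4→5
i=26 'b': node 5→6  → match P1@[22:26],P3@[24:26]
i=27 'a': node 6→9 (via fail)
i=28 'b': node 9→10  → match P3@[26:28]
i=29 'b': node 10→4 (via fail)
i=30 'a': node 4→5
i=31 'b': node 5→6  → match P1@[27:31],P3@[29:31]
i=32 'b': node 6→4 (via fail)
i=33 'b': node 4→7 (via fail)
i=34 'c': node 7→8  → match P0@[34:34],P2@[33:34]
i=35 'c': node 8→1 (via fail)  → match P0@[35:35]
i=36 'b': node 1→7 (via fail)
i=37 'c': node 7→8  → match P0@[37:37],P2@[36:37]
i=38 'c': node 8→1 (via fail)  → match P0@[38:38]
i=39 'b': node 1→7 (via fail)
i=40 'b': node 7→7 (via fail)
i=41 'c': node 7→8  → match P0@[41:41],P2@[40:41]
i=42 'a': node 8→2 (via fail)
i=43 'a': node 2→2 (via fail)
i=44 'a': node 2→2 (via fail)
i=45 'c': node 2→1 (via fail)  → match P0@[45:45]
i=46 'b': node 1→7 (via fail)
i=47 'c': node 7→8  → match P0@[47:47],P2@[46:47]
i=48 'c': node 8→1 (via fail)  → match P0@[48:48]
i=49 'b': node 1→7 (via fail)
i=50 'a': node 7→9
i=51 'b': node 9→10  → match P3@[49:51]
i=52 'b': node 10→4 (via fail)
i=53 'c': node 4→8 (via fail)  → match P0@[53:53],P2@[52:53]
i=54 'c': node 8→1 (via fail)  → match P0@[54:54]
i=55 'b': node 1→7 (via fail)
i=56 'a': node 7→9
i=57 'b': node 9→10  → match P3@[55:57]
i=58 'c': node 10→8 (via fail)  → match P0@[58:58],P2@[57:58]
i=59 'a': node 8→2 (via fail)
i=60 'a': node 2→2 (via fail)

All matches (sorted): [[4,3],[9,3],[10,0],[10,2],[11,0],[15,3],[16,0],[16,2],[21,1],[21,3],[23,3],[26,1],[26,3],[28,3],[31,1],[31,3],[34,0],[34,2],[35,0],[37,0],[37,2],[38,0],[41,0],[41,2],[45,0],[47,0],[47,2],[48,0],[51,3],[53,0],[53,2],[54,0],[57,3],[58,0],[58,2]]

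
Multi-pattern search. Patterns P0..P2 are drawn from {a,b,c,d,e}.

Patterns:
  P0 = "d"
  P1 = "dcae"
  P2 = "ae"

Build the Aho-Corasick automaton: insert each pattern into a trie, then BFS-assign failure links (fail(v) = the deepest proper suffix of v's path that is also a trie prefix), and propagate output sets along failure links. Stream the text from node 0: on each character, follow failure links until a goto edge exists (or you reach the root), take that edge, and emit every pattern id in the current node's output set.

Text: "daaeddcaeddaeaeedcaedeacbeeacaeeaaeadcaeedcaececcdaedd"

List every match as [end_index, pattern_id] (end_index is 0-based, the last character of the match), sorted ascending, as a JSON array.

Build automaton:
Trie (insert patterns):
  n0 'ε': a→5 d→1
  n1 'd': c→2  ←P0
  n2 'dc': a→3
  n3 'dca': e→4
  n4 'dcae': ·  ←P1
  n5 'a': e→6
  n6 'ae': ·  ←P2

BFS fail/out derivation:
  fail(1) 'd': from fail(0)=0 chase 'd': 0 ⇒ 0;  out={0}∪out(0)={0}
  fail(5) 'a': from fail(0)=0 chase 'a': 0 ⇒ 0;  out=∅∪out(0)=∅
  fail(2) 'dc': from fail(1)=0 chase 'c': 0 ⇒ 0;  out=∅∪out(0)=∅
  fail(6) 'ae': from fail(5)=0 chase 'e': 0 ⇒ 0;  out={2}∪out(0)={2}
  fail(3) 'dca': from fail(2)=0 chase 'a': 0 ⇒ 5;  out=∅∪out(5)=∅
  fail(4) 'dcae': from fail(3)=5 chase 'e': 5 ⇒ 6;  out={1}∪out(6)={1,2}

Run:
pos 0 'd': at 1  ** P0@[0:0]
pos 1 'a': at 5 (via fail)
pos 2 'a': at 5 (via fail)
pos 3 'e': at 6  ** P2@[2:3]
pos 4 'd': at 1 (via fail)  ** P0@[4:4]
pos 5 'd': at 1 (via fail)  ** P0@[5:5]
pos 6 'c': at 2
pos 7 'a': at 3
pos 8 'e': at 4  ** P1@[5:8],P2@[7:8]
pos 9 'd': at 1 (via fail)  ** P0@[9:9]
pos 10 'd': at 1 (via fail)  ** P0@[10:10]
pos 11 'a': at 5 (via fail)
pos 12 'e': at 6  ** P2@[11:12]
pos 13 'a': at 5 (via fail)
pos 14 'e': at 6  ** P2@[13:14]
pos 15 'e': at 0 (via fail)
pos 16 'd': at 1  ** P0@[16:16]
pos 17 'c': at 2
pos 18 'a': at 3
pos 19 'e': at 4  ** P1@[16:19],P2@[18:19]
pos 20 'd': at 1 (via fail)  ** P0@[20:20]
pos 21 'e': at 0 (via fail)
pos 22 'a': at 5
pos 23 'c': at 0 (via fail)
pos 24 'b': at 0
pos 25 'e': at 0
pos 26 'e': at 0
pos 27 'a': at 5
pos 28 'c': at 0 (via fail)
pos 29 'a': at 5
pos 30 'e': at 6  ** P2@[29:30]
pos 31 'e': at 0 (via fail)
pos 32 'a': at 5
pos 33 'a': at 5 (via fail)
pos 34 'e': at 6  ** P2@[33:34]
pos 35 'a': at 5 (via fail)
pos 36 'd': at 1 (via fail)  ** P0@[36:36]
pos 37 'c': at 2
pos 38 'a': at 3
pos 39 'e': at 4  ** P1@[36:39],P2@[38:39]
pos 40 'e': at 0 (via fail)
pos 41 'd': at 1  ** P0@[41:41]
pos 42 'c': at 2
pos 43 'a': at 3
pos 44 'e': at 4  ** P1@[41:44],P2@[43:44]
pos 45 'c': at 0 (via fail)
pos 46 'e': at 0
pos 47 'c': at 0
pos 48 'c': at 0
pos 49 'd': at 1  ** P0@[49:49]
pos 50 'a': at 5 (via fail)
pos 51 'e': at 6  ** P2@[50:51]
pos 52 'd': at 1 (via fail)  ** P0@[52:52]
pos 53 'd': at 1 (via fail)  ** P0@[53:53]

Result: [[0,0],[3,2],[4,0],[5,0],[8,1],[8,2],[9,0],[10,0],[12,2],[14,2],[16,0],[19,1],[19,2],[20,0],[30,2],[34,2],[36,0],[39,1],[39,2],[41,0],[44,1],[44,2],[49,0],[51,2],[52,0],[53,0]]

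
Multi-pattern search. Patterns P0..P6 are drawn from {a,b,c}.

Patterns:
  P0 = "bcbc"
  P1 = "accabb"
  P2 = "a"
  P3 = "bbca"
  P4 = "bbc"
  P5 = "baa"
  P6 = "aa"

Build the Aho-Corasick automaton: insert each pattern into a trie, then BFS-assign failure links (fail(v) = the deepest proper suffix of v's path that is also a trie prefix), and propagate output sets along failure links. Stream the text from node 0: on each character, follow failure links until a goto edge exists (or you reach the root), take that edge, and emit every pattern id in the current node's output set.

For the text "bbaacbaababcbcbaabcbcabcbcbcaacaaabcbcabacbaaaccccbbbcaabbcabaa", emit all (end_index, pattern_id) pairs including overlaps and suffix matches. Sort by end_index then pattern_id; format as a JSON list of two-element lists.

Build:
Trie nodes:
  0='ε' goto a→5 b→1
  1='b' goto a→14 b→11 c→2
  2='bc' goto b→3
  3='bcb' goto c→4
  4='bcbc' goto ·  ←P0
  5='a' goto a→16 c→6  ←P2
  6='ac' goto c→7
  7='acc' goto a→8
  8='acca' goto b→9
  9='accab' goto b→10
  10='accabb' goto ·  ←P1
  11='bb' goto c→12
  12='bbc' goto a→13  ←P4
  13='bbca' goto ·  ←P3
  14='ba' goto a→15
  15='baa' goto ·  ←P5
  16='aa' goto ·  ←P6

Failure links (BFS by depth):
  n1('b'): parent n0 fail=0; on 'b' 0 → fail=0;  out ∅∪∅=∅
  n5('a'): parent n0 fail=0; on 'a' 0 → fail=0;  out {2}∪∅={2}
  n2('bc'): parent n1 fail=0; on 'c' 0 → fail=0;  out ∅∪∅=∅
  n6('ac'): parent n5 fail=0; on 'c' 0 → fail=0;  out ∅∪∅=∅
  n11('bb'): parent n1 fail=0; on 'b' 0 → fail=1;  out ∅∪∅=∅
  n14('ba'): parent n1 fail=0; on 'a' 0 → fail=5;  out ∅∪{2}={2}
  n16('aa'): parent n5 fail=0; on 'a' 0 → fail=5;  out {6}∪{2}={2,6}
  n3('bcb'): parent n2 fail=0; on 'b' 0 → fail=1;  out ∅∪∅=∅
  n7('acc'): parent n6 fail=0; on 'c' 0 → fail=0;  out ∅∪∅=∅
  n12('bbc'): parent n11 fail=1; on 'c' 1 → fail=2;  out {4}∪∅={4}
  n15('baa'): parent n14 fail=5; on 'a' 5 → fail=16;  out {5}∪{2,6}={2,5,6}
  n4('bcbc'): parent n3 fail=1; on 'c' 1 → fail=2;  out {0}∪∅={0}
  n8('acca'): parent n7 fail=0; on 'a' 0 → fail=5;  out ∅∪{2}={2}
  n13('bbca'): parent n12 fail=2; on 'a' 2→0 → fail=5;  out {3}∪{2}={2,3}
  n9('accab'): parent n8 fail=5; on 'b' 5→0 → fail=1;  out ∅∪∅=∅
  n10('accabb'): parent n9 fail=1; on 'b' 1 → fail=11;  out {1}∪∅={1}

Scan:
pos 0 'b': at 1
pos 1 'b': at 11
pos 2 'a': at 14 (fail-walked)  emit P2@[2:2]
pos 3 'a': at 15  emit P2@[3:3],P5@[1:3],P6@[2:3]
pos 4 'c': at 6 (fail-walked)
pos 5 'b': at 1 (fail-walked)
pos 6 'a': at 14  emit P2@[6:6]
pos 7 'a': at 15  emit P2@[7:7],P5@[5:7],P6@[6:7]
pos 8 'b': at 1 (fail-walked)
pos 9 'a': at 14  emit P2@[9:9]
pos 10 'b': at 1 (fail-walked)
pos 11 'c': at 2
pos 12 'b': at 3
pos 13 'c': at 4  emit P0@[10:13]
pos 14 'b': at 3 (fail-walked)
pos 15 'a': at 14 (fail-walked)  emit P2@[15:15]
pos 16 'a': at 15  emit P2@[16:16],P5@[14:16],P6@[15:16]
pos 17 'b': at 1 (fail-walked)
pos 18 'c': at 2
pos 19 'b': at 3
pos 20 'c': at 4  emit P0@[17:20]
pos 21 'a': at 5 (fail-walked)  emit P2@[21:21]
pos 22 'b': at 1 (fail-walked)
pos 23 'c': at 2
pos 24 'b': at 3
pos 25 'c': at 4  emit P0@[22:25]
pos 26 'b': at 3 (fail-walked)
pos 27 'c': at 4  emit P0@[24:27]
pos 28 'a': at 5 (fail-walked)  emit P2@[28:28]
pos 29 'a': at 16  emit P2@[29:29],P6@[28:29]
pos 30 'c': at 6 (fail-walked)
pos 31 'a': at 5 (fail-walked)  emit P2@[31:31]
pos 32 'a': at 16  emit P2@[32:32],P6@[31:32]
pos 33 'a': at 16 (fail-walked)  emit P2@[33:33],P6@[32:33]
pos 34 'b': at 1 (fail-walked)
pos 35 'c': at 2
pos 36 'b': at 3
pos 37 'c': at 4  emit P0@[34:37]
pos 38 'a': at 5 (fail-walked)  emit P2@[38:38]
pos 39 'b': at 1 (fail-walked)
pos 40 'a': at 14  emit P2@[40:40]
pos 41 'c': at 6 (fail-walked)
pos 42 'b': at 1 (fail-walked)
pos 43 'a': at 14  emit P2@[43:43]
pos 44 'a': at 15  emit P2@[44:44],P5@[42:44],P6@[43:44]
pos 45 'a': at 16 (fail-walked)  emit P2@[45:45],P6@[44:45]
pos 46 'c': at 6 (fail-walked)
pos 47 'c': at 7
pos 48 'c': at 0 (fail-walked)
pos 49 'c': at 0
pos 50 'b': at 1
pos 51 'b': at 11
pos 52 'b': at 11 (fail-walked)
pos 53 'c': at 12  emit P4@[51:53]
pos 54 'a': at 13  emit P2@[54:54],P3@[51:54]
pos 55 'a': at 16 (fail-walked)  emit P2@[55:55],P6@[54:55]
pos 56 'b': at 1 (fail-walked)
pos 57 'b': at 11
pos 58 'c': at 12  emit P4@[56:58]
pos 59 'a': at 13  emit P2@[59:59],P3@[56:59]
pos 60 'b': at 1 (fail-walked)
pos 61 'a': at 14  emit P2@[61:61]
pos 62 'a': at 15  emit P2@[62:62],P5@[60:62],P6@[61:62]

Matches: [[2,2],[3,2],[3,5],[3,6],[6,2],[7,2],[7,5],[7,6],[9,2],[13,0],[15,2],[16,2],[16,5],[16,6],[20,0],[21,2],[25,0],[27,0],[28,2],[29,2],[29,6],[31,2],[32,2],[32,6],[33,2],[33,6],[37,0],[38,2],[40,2],[43,2],[44,2],[44,5],[44,6],[45,2],[45,6],[53,4],[54,2],[54,3],[55,2],[55,6],[58,4],[59,2],[59,3],[61,2],[62,2],[62,5],[62,6]]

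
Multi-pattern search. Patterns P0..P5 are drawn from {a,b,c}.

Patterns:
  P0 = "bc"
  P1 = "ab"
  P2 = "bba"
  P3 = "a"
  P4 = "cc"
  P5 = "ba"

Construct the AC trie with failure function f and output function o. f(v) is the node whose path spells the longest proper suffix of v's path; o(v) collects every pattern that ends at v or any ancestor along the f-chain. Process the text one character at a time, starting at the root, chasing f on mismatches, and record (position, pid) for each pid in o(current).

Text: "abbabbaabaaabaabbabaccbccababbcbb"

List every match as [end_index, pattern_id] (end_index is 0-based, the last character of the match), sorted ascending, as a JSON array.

Build automaton:
Trie nodes:
  n0 'ε': a→3 b→1 c→7
  n1 'b': a→9 b→5 c→2
  n2 'bc': ·  [P0 ends]
  n3 'a': b→4  [P3 ends]
  n4 'ab': ·  [P1 ends]
  n5 'bb': a→6
  n6 'bba': ·  [P2 ends]
  n7 'c': c→8
  n8 'cc': ·  [P4 ends]
  n9 'ba': ·  [P5 ends]

BFS fail/out derivation:
  n1('b'): parent n0 fail=0; on 'b' 0 → fail=0;  out ∅∪∅=∅
  n3('a'): parent n0 fail=0; on 'a' 0 → fail=0;  out {3}∪∅={3}
  n7('c'): parent n0 fail=0; on 'c' 0 → fail=0;  out ∅∪∅=∅
  n2('bc'): parent n1 fail=0; on 'c' 0 → fail=7;  out {0}∪∅={0}
  n4('ab'): parent n3 fail=0; on 'b' 0 → fail=1;  out {1}∪∅={1}
  n5('bb'): parent n1 fail=0; on 'b' 0 → fail=1;  out ∅∪∅=∅
  n8('cc'): parent n7 fail=0; on 'c' 0 → fail=7;  out {4}∪∅={4}
  n9('ba'): parent n1 fail=0; on 'a' 0 → fail=3;  out {5}∪{3}={3,5}
  n6('bba'): parent n5 fail=1; on 'a' 1 → fail=9;  out {2}∪{3,5}={2,3,5}

Run:
pos 0 'a': at 3  ** P3@[0:0]
pos 1 'b': at 4  ** P1@[0:1]
pos 2 'b': at 5 (fail-walked)
pos 3 'a': at 6  ** P2@[1:3],P3@[3:3],P5@[2:3]
pos 4 'b': at 4 (fail-walked)  ** P1@[3:4]
pos 5 'b': at 5 (fail-walked)
pos 6 'a': at 6  ** P2@[4:6],P3@[6:6],P5@[5:6]
pos 7 'a': at 3 (fail-walked)  ** P3@[7:7]
pos 8 'b': at 4  ** P1@[7:8]
pos 9 'a': at 9 (fail-walked)  ** P3@[9:9],P5@[8:9]
pos 10 'a': at 3 (fail-walked)  ** P3@[10:10]
pos 11 'a': at 3 (fail-walked)  ** P3@[11:11]
pos 12 'b': at 4  ** P1@[11:12]
pos 13 'a': at 9 (fail-walked)  ** P3@[13:13],P5@[12:13]
pos 14 'a': at 3 (fail-walked)  ** P3@[14:14]
pos 15 'b': at 4  ** P1@[14:15]
pos 16 'b': at 5 (fail-walked)
pos 17 'a': at 6  ** P2@[15:17],P3@[17:17],P5@[16:17]
pos 18 'b': at 4 (fail-walked)  ** P1@[17:18]
pos 19 'a': at 9 (fail-walked)  ** P3@[19:19],P5@[18:19]
pos 20 'c': at 7 (fail-walked)
pos 21 'c': at 8  ** P4@[20:21]
pos 22 'b': at 1 (fail-walked)
pos 23 'c': at 2  ** P0@[22:23]
pos 24 'c': at 8 (fail-walked)  ** P4@[23:24]
pos 25 'a': at 3 (fail-walked)  ** P3@[25:25]
pos 26 'b': at 4  ** P1@[25:26]
pos 27 'a': at 9 (fail-walked)  ** P3@[27:27],P5@[26:27]
pos 28 'b': at 4 (fail-walked)  ** P1@[27:28]
pos 29 'b': at 5 (fail-walked)
pos 30 'c': at 2 (fail-walked)  ** P0@[29:30]
pos 31 'b': at 1 (fail-walked)
pos 32 'b': at 5

All matches (sorted): [[0,3],[1,1],[3,2],[3,3],[3,5],[4,1],[6,2],[6,3],[6,5],[7,3],[8,1],[9,3],[9,5],[10,3],[11,3],[12,1],[13,3],[13,5],[14,3],[15,1],[17,2],[17,3],[17,5],[18,1],[19,3],[19,5],[21,4],[23,0],[24,4],[25,3],[26,1],[27,3],[27,5],[28,1],[30,0]]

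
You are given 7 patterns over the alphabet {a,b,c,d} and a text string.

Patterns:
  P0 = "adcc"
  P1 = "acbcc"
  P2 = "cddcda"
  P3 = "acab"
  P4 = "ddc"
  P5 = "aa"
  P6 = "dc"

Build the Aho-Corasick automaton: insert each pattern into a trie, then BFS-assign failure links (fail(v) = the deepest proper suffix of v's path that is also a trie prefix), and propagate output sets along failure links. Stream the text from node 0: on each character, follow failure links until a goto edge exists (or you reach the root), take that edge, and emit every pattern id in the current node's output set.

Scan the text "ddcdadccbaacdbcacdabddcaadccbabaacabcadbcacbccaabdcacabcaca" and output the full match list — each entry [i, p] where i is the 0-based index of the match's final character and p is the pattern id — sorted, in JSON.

Build:
Trie (insert patterns):
  0='ε' goto a→1 c→9 d→17
  1='a' goto a→20 c→5 d→2
  2='ad' goto c→3
  3='adc' goto c→4
  4='adcc' goto ·  [P0 ends]
  5='ac' goto a→15 b→6
  6='acb' goto c→7
  7='acbc' goto c→8
  8='acbcc' goto ·  [P1 ends]
  9='c' goto d→10
  10='cd' goto d→11
  11='cdd' goto c→12
  12='cddc' goto d→13
  13='cddcd' goto a→14
  14='cddcda' goto ·  [P2 ends]
  15='aca' goto b→16
  16='acab' goto ·  [P3 ends]
  17='d' goto c→21 d→18
  18='dd' goto c→19
  19='ddc' goto ·  [P4 ends]
  20='aa' goto ·  [P5 ends]
  21='dc' goto ·  [P6 ends]

BFS fail/out derivation:
  fail(1) 'a': from fail(0)=0 chase 'a': 0 ⇒ 0;  out=∅∪out(0)=∅
  fail(9) 'c': from fail(0)=0 chase 'c': 0 ⇒ 0;  out=∅∪out(0)=∅
  fail(17) 'd': from fail(0)=0 chase 'd': 0 ⇒ 0;  out=∅∪out(0)=∅
  fail(2) 'ad': from fail(1)=0 chase 'd': 0 ⇒ 17;  out=∅∪out(17)=∅
  fail(5) 'ac': from fail(1)=0 chase 'c': 0 ⇒ 9;  out=∅∪out(9)=∅
  fail(10) 'cd': from fail(9)=0 chase 'd': 0 ⇒ 17;  out=∅∪out(17)=∅
  fail(18) 'dd': from fail(17)=0 chase 'd': 0 ⇒ 17;  out=∅∪out(17)=∅
  fail(20) 'aa': from fail(1)=0 chase 'a': 0 ⇒ 1;  out={5}∪out(1)={5}
  fail(21) 'dc': from fail(17)=0 chase 'c': 0 ⇒ 9;  out={6}∪out(9)={6}
  fail(3) 'adc': from fail(2)=17 chase 'c': 17 ⇒ 21;  out=∅∪out(21)={6}
  fail(6) 'acb': from fail(5)=9 chase 'b': 9→0 ⇒ 0;  out=∅∪out(0)=∅
  fail(11) 'cdd': from fail(10)=17 chase 'd': 17 ⇒ 18;  out=∅∪out(18)=∅
  fail(15) 'aca': from fail(5)=9 chase 'a': 9→0 ⇒ 1;  out=∅∪out(1)=∅
  fail(19) 'ddc': from fail(18)=17 chase 'c': 17 ⇒ 21;  out={4}∪out(21)={4,6}
  fail(4) 'adcc': from fail(3)=21 chase 'c': 21→9→0 ⇒ 9;  out={0}∪out(9)={0}
  fail(7) 'acbc': from fail(6)=0 chase 'c': 0 ⇒ 9;  out=∅∪out(9)=∅
  fail(12) 'cddc': from fail(11)=18 chase 'c': 18 ⇒ 19;  out=∅∪out(19)={4,6}
  fail(16) 'acab': from fail(15)=1 chase 'b': 1→0 ⇒ 0;  out={3}∪out(0)={3}
  fail(8) 'acbcc': from fail(7)=9 chase 'c': 9→0 ⇒ 9;  out={1}∪out(9)={1}
  fail(13) 'cddcd': from fail(12)=19 chase 'd': 19→21→9 ⇒ 10;  out=∅∪out(10)=∅
  fail(14) 'cddcda': from fail(13)=10 chase 'a': 10→17→0 ⇒ 1;  out={2}∪out(1)={2}

Scan:
pos 0 'd': at 17
pos 1 'd': at 18
pos 2 'c': at 19  ** P4@[0:2],P6@[1:2]
pos 3 'd': at 10 (fail-walked)
pos 4 'a': at 1 (fail-walked)
pos 5 'd': at 2
pos 6 'c': at 3  ** P6@[5:6]
pos 7 'c': at 4  ** P0@[4:7]
pos 8 'b': at 0 (fail-walked)
pos 9 'a': at 1
pos 10 'a': at 20  ** P5@[9:10]
pos 11 'c': at 5 (fail-walked)
pos 12 'd': at 10 (fail-walked)
pos 13 'b': at 0 (fail-walked)
pos 14 'c': at 9
pos 15 'a': at 1 (fail-walked)
pos 16 'c': at 5
pos 17 'd': at 10 (fail-walked)
pos 18 'a': at 1 (fail-walked)
pos 19 'b': at 0 (fail-walked)
pos 20 'd': at 17
pos 21 'd': at 18
pos 22 'c': at 19  ** P4@[20:22],P6@[21:22]
pos 23 'a': at 1 (fail-walked)
pos 24 'a': at 20  ** P5@[23:24]
pos 25 'd': at 2 (fail-walked)
pos 26 'c': at 3  ** P6@[25:26]
pos 27 'c': at 4  ** P0@[24:27]
pos 28 'b': at 0 (fail-walked)
pos 29 'a': at 1
pos 30 'b': at 0 (fail-walked)
pos 31 'a': at 1
pos 32 'a': at 20  ** P5@[31:32]
pos 33 'c': at 5 (fail-walked)
pos 34 'a': at 15
pos 35 'b': at 16  ** P3@[32:35]
pos 36 'c': at 9 (fail-walked)
pos 37 'a': at 1 (fail-walked)
pos 38 'd': at 2
pos 39 'b': at 0 (fail-walked)
pos 40 'c': at 9
pos 41 'a': at 1 (fail-walked)
pos 42 'c': at 5
pos 43 'b': at 6
pos 44 'c': at 7
pos 45 'c': at 8  ** P1@[41:45]
pos 46 'a': at 1 (fail-walked)
pos 47 'a': at 20  ** P5@[46:47]
pos 48 'b': at 0 (fail-walked)
pos 49 'd': at 17
pos 50 'c': at 21  ** P6@[49:50]
pos 51 'a': at 1 (fail-walked)
pos 52 'c': at 5
pos 53 'a': at 15
pos 54 'b': at 16  ** P3@[51:54]
pos 55 'c': at 9 (fail-walked)
pos 56 'a': at 1 (fail-walked)
pos 57 'c': at 5
pos 58 'a': at 15

All matches (sorted): [[2,4],[2,6],[6,6],[7,0],[10,5],[22,4],[22,6],[24,5],[26,6],[27,0],[32,5],[35,3],[45,1],[47,5],[50,6],[54,3]]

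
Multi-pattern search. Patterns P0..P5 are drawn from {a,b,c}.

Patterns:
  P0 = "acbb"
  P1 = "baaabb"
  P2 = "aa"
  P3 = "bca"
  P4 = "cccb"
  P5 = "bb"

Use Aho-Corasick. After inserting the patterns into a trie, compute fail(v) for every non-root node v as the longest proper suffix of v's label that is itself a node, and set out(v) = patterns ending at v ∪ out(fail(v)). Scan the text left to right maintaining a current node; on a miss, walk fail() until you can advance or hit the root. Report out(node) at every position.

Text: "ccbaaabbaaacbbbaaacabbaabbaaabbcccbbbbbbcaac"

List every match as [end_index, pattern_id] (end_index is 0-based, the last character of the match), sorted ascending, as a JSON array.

Build automaton:
Trie nodes:
  n0 'ε': a→1 b→5 c→14
  n1 'a': a→11 c→2
  n2 'ac': b→3
  n3 'acb': b→4
  n4 'acbb': ·  [P0 ends]
  n5 'b': a→6 b→18 c→12
  n6 'ba': a→7
  n7 'baa': a→8
  n8 'baaa': b→9
  n9 'baaab': b→10
  n10 'baaabb': ·  [P1 ends]
  n11 'aa': ·  [P2 ends]
  n12 'bc': a→13
  n13 'bca': ·  [P3 ends]
  n14 'c': c→15
  n15 'cc': c→16
  n16 'ccc': b→17
  n17 'cccb': ·  [P4 ends]
  n18 'bb': ·  [P5 ends]

Failure links (BFS by depth):
  n1('a'): parent n0 fail=0; on 'a' 0 → fail=0;  out ∅∪∅=∅
  n5('b'): parent n0 fail=0; on 'b' 0 → fail=0;  out ∅∪∅=∅
  n14('c'): parent n0 fail=0; on 'c' 0 → fail=0;  out ∅∪∅=∅
  n2('ac'): parent n1 fail=0; on 'c' 0 → fail=14;  out ∅∪∅=∅
  n6('ba'): parent n5 fail=0; on 'a' 0 → fail=1;  out ∅∪∅=∅
  n11('aa'): parent n1 fail=0; on 'a' 0 → fail=1;  out {2}∪∅={2}
  n12('bc'): parent n5 fail=0; on 'c' 0 → fail=14;  out ∅∪∅=∅
  n15('cc'): parent n14 fail=0; on 'c' 0 → fail=14;  out ∅∪∅=∅
  n18('bb'): parent n5 fail=0; on 'b' 0 → fail=5;  out {5}∪∅={5}
  n3('acb'): parent n2 fail=14; on 'b' 14→0 → fail=5;  out ∅∪∅=∅
  n7('baa'): parent n6 fail=1; on 'a' 1 → fail=11;  out ∅∪{2}={2}
  n13('bca'): parent n12 fail=14; on 'a' 14→0 → fail=1;  out {3}∪∅={3}
  n16('ccc'): parent n15 fail=14; on 'c' 14 → fail=15;  out ∅∪∅=∅
  n4('acbb'): parent n3 fail=5; on 'b' 5 → fail=18;  out {0}∪{5}={0,5}
  n8('baaa'): parent n7 fail=11; on 'a' 11→1 → fail=11;  out ∅∪{2}={2}
  n17('cccb'): parent n16 fail=15; on 'b' 15→14→0 → fail=5;  out {4}∪∅={4}
  n9('baaab'): parent n8 fail=11; on 'b' 11→1→0 → fail=5;  out ∅∪∅=∅
  n10('baaabb'): parent n9 fail=5; on 'b' 5 → fail=18;  out {1}∪{5}={1,5}

Run:
i=0 'c': node 0→14
i=1 'c': node 14→15
i=2 'b': node 15→5 ·f
i=3 'a': node 5→6
i=4 'a': node 6→7  → match P2@[3:4]
i=5 'a': node 7→8  → match P2@[4:5]
i=6 'b': node 8→9
i=7 'b': node 9→10  → match P1@[2:7],P5@[6:7]
i=8 'a': node 10→6 ·f
i=9 'a': node 6→7  → match P2@[8:9]
i=10 'a': node 7→8  → match P2@[9:10]
i=11 'c': node 8→2 ·f
i=12 'b': node 2→3
i=13 'b': node 3→4  → match P0@[10:13],P5@[12:13]
i=14 'b': node 4→18 ·f  → match P5@[13:14]
i=15 'a': node 18→6 ·f
i=16 'a': node 6→7  → match P2@[15:16]
i=17 'a': node 7→8  → match P2@[16:17]
i=18 'c': node 8→2 ·f
i=19 'a': node 2→1 ·f
i=20 'b': node 1→5 ·f
i=21 'b': node 5→18  → match P5@[20:21]
i=22 'a': node 18→6 ·f
i=23 'a': node 6→7  → match P2@[22:23]
i=24 'b': node 7→5 ·f
i=25 'b': node 5→18  → match P5@[24:25]
i=26 'a': node 18→6 ·f
i=27 'a': node 6→7  → match P2@[26:27]
i=28 'a': node 7→8  → match P2@[27:28]
i=29 'b': node 8→9
i=30 'b': node 9→10  → match P1@[25:30],P5@[29:30]
i=31 'c': node 10→12 ·f
i=32 'c': node 12→15 ·f
i=33 'c': node 15→16
i=34 'b': node 16→17  → match P4@[31:34]
i=35 'b': node 17→18 ·f  → match P5@[34:35]
i=36 'b': node 18→18 ·f  → match P5@[35:36]
i=37 'b': node 18→18 ·f  → match P5@[36:37]
i=38 'b': node 18→18 ·f  → match P5@[37:38]
i=39 'b': node 18→18 ·f  → match P5@[38:39]
i=40 'c': node 18→12 ·f
i=41 'a': node 12→13  → match P3@[39:41]
i=42 'a': node 13→11 ·f  → match P2@[41:42]
i=43 'c': node 11→2 ·f

Matches: [[4,2],[5,2],[7,1],[7,5],[9,2],[10,2],[13,0],[13,5],[14,5],[16,2],[17,2],[21,5],[23,2],[25,5],[27,2],[28,2],[30,1],[30,5],[34,4],[35,5],[36,5],[37,5],[38,5],[39,5],[41,3],[42,2]]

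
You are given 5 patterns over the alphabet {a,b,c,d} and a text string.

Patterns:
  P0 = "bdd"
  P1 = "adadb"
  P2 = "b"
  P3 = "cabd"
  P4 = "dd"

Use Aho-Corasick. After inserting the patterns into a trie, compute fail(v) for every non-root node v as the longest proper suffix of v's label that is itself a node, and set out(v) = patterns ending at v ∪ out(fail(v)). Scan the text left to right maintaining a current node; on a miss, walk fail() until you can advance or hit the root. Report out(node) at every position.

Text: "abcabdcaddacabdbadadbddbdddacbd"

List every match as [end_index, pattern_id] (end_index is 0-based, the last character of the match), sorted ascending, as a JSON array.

Build automaton:
Trie (insert patterns):
  n0 'ε': a→4 b→1 c→9 d→13
  n1 'b': d→2  [P2 ends]
  n2 'bd': d→3
  n3 'bdd': ·  [P0 ends]
  n4 'a': d→5
  n5 'ad': a→6
  n6 'ada': d→7
  n7 'adad': b→8
  n8 'adadb': ·  [P1 ends]
  n9 'c': a→10
  n10 'ca': b→11
  n11 'cab': d→12
  n12 'cabd': ·  [P3 ends]
  n13 'd': d→14
  n14 'dd': ·  [P4 ends]

BFS fail/out derivation:
  fail(1) 'b': from fail(0)=0 chase 'b': 0 ⇒ 0;  out={2}∪out(0)={2}
  fail(4) 'a': from fail(0)=0 chase 'a': 0 ⇒ 0;  out=∅∪out(0)=∅
  fail(9) 'c': from fail(0)=0 chase 'c': 0 ⇒ 0;  out=∅∪out(0)=∅
  fail(13) 'd': from fail(0)=0 chase 'd': 0 ⇒ 0;  out=∅∪out(0)=∅
  fail(2) 'bd': from fail(1)=0 chase 'd': 0 ⇒ 13;  out=∅∪out(13)=∅
  fail(5) 'ad': from fail(4)=0 chase 'd': 0 ⇒ 13;  out=∅∪out(13)=∅
  fail(10) 'ca': from fail(9)=0 chase 'a': 0 ⇒ 4;  out=∅∪out(4)=∅
  fail(14) 'dd': from fail(13)=0 chase 'd': 0 ⇒ 13;  out={4}∪out(13)={4}
  fail(3) 'bdd': from fail(2)=13 chase 'd': 13 ⇒ 14;  out={0}∪out(14)={0,4}
  fail(6) 'ada': from fail(5)=13 chase 'a': 13→0 ⇒ 4;  out=∅∪out(4)=∅
  fail(11) 'cab': from fail(10)=4 chase 'b': 4→0 ⇒ 1;  out=∅∪out(1)={2}
  fail(7) 'adad': from fail(6)=4 chase 'd': 4 ⇒ 5;  out=∅∪out(5)=∅
  fail(12) 'cabd': from fail(11)=1 chase 'd': 1 ⇒ 2;  out={3}∪out(2)={3}
  fail(8) 'adadb': from fail(7)=5 chase 'b': 5→13→0 ⇒ 1;  out={1}∪out(1)={1,2}

Run:
[0] read 'a'  n0⇒n4
[1] read 'b'  n4⇒n1 ·f  emit P2@[1:1]
[2] read 'c'  n1⇒n9 ·f
[3] read 'a'  n9⇒n10
[4] read 'b'  n10⇒n11  emit P2@[4:4]
[5] read 'd'  n11⇒n12  emit P3@[2:5]
[6] read 'c'  n12⇒n9 ·f
[7] read 'a'  n9⇒n10
[8] read 'd'  n10⇒n5 ·f
[9] read 'd'  n5⇒n14 ·f  emit P4@[8:9]
[10] read 'a'  n14⇒n4 ·f
[11] read 'c'  n4⇒n9 ·f
[12] read 'a'  n9⇒n10
[13] read 'b'  n10⇒n11  emit P2@[13:13]
[14] read 'd'  n11⇒n12  emit P3@[11:14]
[15] read 'b'  n12⇒n1 ·f  emit P2@[15:15]
[16] read 'a'  n1⇒n4 ·f
[17] read 'd'  n4⇒n5
[18] read 'a'  n5⇒n6
[19] read 'd'  n6⇒n7
[20] read 'b'  n7⇒n8  emit P1@[16:20],P2@[20:20]
[21] read 'd'  n8⇒n2 ·f
[22] read 'd'  n2⇒n3  emit P0@[20:22],P4@[21:22]
[23] read 'b'  n3⇒n1 ·f  emit P2@[23:23]
[24] read 'd'  n1⇒n2
[25] read 'd'  n2⇒n3  emit P0@[23:25],P4@[24:25]
[26] read 'd'  n3⇒n14 ·f  emit P4@[25:26]
[27] read 'a'  n14⇒n4 ·f
[28] read 'c'  n4⇒n9 ·f
[29] read 'b'  n9⇒n1 ·f  emit P2@[29:29]
[30] read 'd'  n1⇒n2

All matches (sorted): [[1,2],[4,2],[5,3],[9,4],[13,2],[14,3],[15,2],[20,1],[20,2],[22,0],[22,4],[23,2],[25,0],[25,4],[26,4],[29,2]]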